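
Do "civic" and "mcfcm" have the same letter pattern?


Pattern of "civic": [0, 1, 2, 1, 0]
Pattern of "mcfcm": [0, 1, 2, 1, 0]
Patterns match
Same pattern = Yes


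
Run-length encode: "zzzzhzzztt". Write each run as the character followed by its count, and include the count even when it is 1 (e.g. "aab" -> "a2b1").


String: "zzzzhzzztt"
Scanning for consecutive runs:
  'z' x 4
  'h' x 1
  'z' x 3
  't' x 2
RLE = "z4h1z3t2"


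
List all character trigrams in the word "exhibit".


Word: "exhibit" (length 7)
Number of trigrams = 7 - 3 + 1 = 5
  Position 0: "exh"
  Position 1: "xhi"
  Position 2: "hib"
  Position 3: "ibi"
  Position 4: "bit"
Trigrams = "exh", "xhi", "hib", "ibi", "bit"


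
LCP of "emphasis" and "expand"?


Word 1: "emphasis"
Word 2: "expand"
Comparing from start:
  Pos 0: 'e' == 'e'
  Pos 1: 'm' != 'x' (stop)
LCP = "e" (length 1)


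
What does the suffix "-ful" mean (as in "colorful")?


Suffix: -ful
As in: colorful -> color + -ful
Meaning = full of


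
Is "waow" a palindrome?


Word: "waow"
Reversed: "woaw"
Forward == Backward? waow != woaw
Palindrome = No


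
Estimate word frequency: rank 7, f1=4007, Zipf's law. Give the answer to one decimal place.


Zipf's law: f(r) = f(1) / r
f(1) = 4007
f(7) = 4007 / 7
= 572.4 occurrences


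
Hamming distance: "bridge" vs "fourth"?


Comparing character by character (same length = 6):
  Pos 0: 'b' vs 'f' !=
  Pos 1: 'r' vs 'o' !=
  Pos 2: 'i' vs 'u' !=
  Pos 3: 'd' vs 'r' !=
  Pos 4: 'g' vs 't' !=
  Pos 5: 'e' vs 'h' !=
Hamming distance = 6


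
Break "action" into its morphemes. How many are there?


Word: "action"
Morphemes: act | -ion
Each morpheme carries meaning
= 2 morphemes


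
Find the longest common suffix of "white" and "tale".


Word 1: "white"
Word 2: "tale"
Comparing from end:
  Pos -1: 'e' == 'e'
  Pos -2: 't' != 'l' (stop)
LCS = "e" (length 1)


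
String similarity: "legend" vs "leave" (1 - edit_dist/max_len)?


Word 1: "legend" (length 6)
Word 2: "leave" (length 5)
One optimal edit sequence:
  1. keep 'l'
  2. keep 'e'
  3. delete 'g'  (+1)
  4. substitute 'e' -> 'a'  (+1)
  5. substitute 'n' -> 'v'  (+1)
  6. substitute 'd' -> 'e'  (+1)
Edit distance = 4
Max length = max(6, 5) = 6
Similarity = 1 - 4/6
= 0.3333


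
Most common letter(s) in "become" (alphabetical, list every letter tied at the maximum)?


Word: "become"
Letter counts:
  'b': 1
  'c': 1
  'e': 2
  'm': 1
  'o': 1
Maximum count = 2
Most frequent = 'e' (2 times each)


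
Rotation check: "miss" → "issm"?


Word: "miss", Candidate: "issm"
Method: check if candidate is substring of word+word
"missmiss" contains "issm"? Yes
Is rotation = Yes


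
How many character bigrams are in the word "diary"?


Word: "diary" (length 5)
Number of 2-grams = length - 2 + 1 = 5 - 2 + 1
= 4


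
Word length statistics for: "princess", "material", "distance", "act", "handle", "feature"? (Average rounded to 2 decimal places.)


Lengths: "princess"=8, "material"=8, "distance"=8, "act"=3, "handle"=6, "feature"=7
Sum = 40, Count = 6
Average = 40/6 = 6.67
= avg=6.67, min=3, max=8


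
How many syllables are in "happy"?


Word: "happy"
Syllable breakdown: hap / py
Counting: 2 parts
= 2 syllables


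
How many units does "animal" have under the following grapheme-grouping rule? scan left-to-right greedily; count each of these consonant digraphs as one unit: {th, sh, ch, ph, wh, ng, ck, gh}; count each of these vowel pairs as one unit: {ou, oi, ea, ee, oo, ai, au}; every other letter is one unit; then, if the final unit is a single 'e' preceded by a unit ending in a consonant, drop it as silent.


Word: "animal" (6 letters)
Left-to-right scan:
  (1) 'a' (letter)
  (2) 'n' (letter)
  (3) 'i' (letter)
  (4) 'm' (letter)
  (5) 'a' (letter)
  (6) 'l' (letter)
Units from scan: 6
Sound units = 6 units


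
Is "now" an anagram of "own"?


Word 1: "own" → sorted: now
Word 2: "now" → sorted: now
Same letters? now == now
Anagram = Yes


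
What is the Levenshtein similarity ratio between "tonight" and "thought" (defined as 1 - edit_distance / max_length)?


Word 1: "tonight" (length 7)
Word 2: "thought" (length 7)
One optimal edit sequence:
  1. keep 't'
  2. substitute 'o' -> 'h'  (+1)
  3. substitute 'n' -> 'o'  (+1)
  4. substitute 'i' -> 'u'  (+1)
  5. keep 'g'
  6. keep 'h'
  7. keep 't'
Edit distance = 3
Max length = max(7, 7) = 7
Similarity = 1 - 3/7
= 0.5714


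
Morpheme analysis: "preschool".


Word: "preschool"
Morphemes: pre- + school
Each morpheme carries meaning
= 2 morphemes


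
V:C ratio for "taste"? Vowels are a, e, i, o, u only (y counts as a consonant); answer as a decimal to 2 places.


Word: "taste"
Vowels (a,e,i,o,u): 2
Consonants: 3
Ratio = 2/3
= 0.67


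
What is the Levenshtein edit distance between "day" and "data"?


Word 1: "day" (length 3)
Word 2: "data" (length 4)
One optimal edit sequence (insert/delete/substitute each cost 1):
  1. keep 'd'
  2. keep 'a'
  3. insert 't'  (+1)
  4. substitute 'y' -> 'a'  (+1)
Total edit operations: 2
Edit distance = 2


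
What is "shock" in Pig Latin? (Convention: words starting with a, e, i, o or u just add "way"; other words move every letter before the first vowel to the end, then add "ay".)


Word: "shock"
Starts with consonant(s) → move to end, add 'ay'
Consonant cluster: "sh"
Pig Latin = "ockshay"


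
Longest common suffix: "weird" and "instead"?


Word 1: "weird"
Word 2: "instead"
Comparing from end:
  Pos -1: 'd' == 'd'
  Pos -2: 'r' != 'a' (stop)
LCS = "d" (length 1)


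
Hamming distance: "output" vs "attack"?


Comparing character by character (same length = 6):
  Pos 0: 'o' vs 'a' !=
  Pos 1: 'u' vs 't' !=
  Pos 2: 't' vs 't' =
  Pos 3: 'p' vs 'a' !=
  Pos 4: 'u' vs 'c' !=
  Pos 5: 't' vs 'k' !=
Hamming distance = 5


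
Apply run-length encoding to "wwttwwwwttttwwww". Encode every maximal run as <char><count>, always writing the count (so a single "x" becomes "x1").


String: "wwttwwwwttttwwww"
Scanning for consecutive runs:
  'w' x 2
  't' x 2
  'w' x 4
  't' x 4
  'w' x 4
RLE = "w2t2w4t4w4"


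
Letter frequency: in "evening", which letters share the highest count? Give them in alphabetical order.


Word: "evening"
Letter counts:
  'e': 2
  'g': 1
  'i': 1
  'n': 2
  'v': 1
Maximum count = 2
Most frequent = 'e', 'n' (2 times each)


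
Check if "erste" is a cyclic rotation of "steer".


Word: "steer", Candidate: "erste"
Method: check if candidate is substring of word+word
"steersteer" contains "erste"? Yes
Is rotation = Yes


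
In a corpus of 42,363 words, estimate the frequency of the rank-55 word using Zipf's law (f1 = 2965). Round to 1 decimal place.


Zipf's law: f(r) = f(1) / r
f(1) = 2965
f(55) = 2965 / 55
= 53.9 occurrences


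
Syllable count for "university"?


Word: "university"
Syllable breakdown: u · ni · ver · si · ty
Counting: 5 parts
= 5 syllables


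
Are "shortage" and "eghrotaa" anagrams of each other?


Word 1: "shortage" → sorted: aeghorst
Word 2: "eghrotaa" → sorted: aaeghort
Same letters? aeghorst != aaeghort
Anagram = No


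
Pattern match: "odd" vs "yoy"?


Pattern of "odd": [0, 1, 1]
Pattern of "yoy": [0, 1, 0]
Patterns do not match
Same pattern = No


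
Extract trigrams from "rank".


Word: "rank" (length 4)
Number of trigrams = 4 - 3 + 1 = 2
  Position 0: "ran"
  Position 1: "ank"
Trigrams = "ran", "ank"


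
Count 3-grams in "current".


Word: "current" (length 7)
Number of 3-grams = length - 3 + 1 = 7 - 3 + 1
= 5


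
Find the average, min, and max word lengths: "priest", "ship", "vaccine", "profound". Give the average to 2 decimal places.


Lengths: "priest"=6, "ship"=4, "vaccine"=7, "profound"=8
Sum = 25, Count = 4
Average = 25/4 = 6.25
= avg=6.25, min=4, max=8


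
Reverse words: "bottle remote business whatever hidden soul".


Original: "bottle remote business whatever hidden soul"
Words (1..n): bottle | remote | business | whatever | hidden | soul
Reversed (n..1): soul | hidden | whatever | business | remote | bottle
Result = "soul hidden whatever business remote bottle"


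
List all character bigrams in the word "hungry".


Word: "hungry" (length 6)
Number of bigrams = 6 - 2 + 1 = 5
  Position 0: "hu"
  Position 1: "un"
  Position 2: "ng"
  Position 3: "gr"
  Position 4: "ry"
Bigrams = "hu", "un", "ng", "gr", "ry"


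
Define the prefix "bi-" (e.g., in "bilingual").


Prefix: bi-
Example: bilingual = bi- + lingual
Meaning = two


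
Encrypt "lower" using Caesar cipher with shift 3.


Word: "lower"
Shift: 3
Each letter → (letter + shift) mod 26:
  'l' (11) + 3 = 14 → 'o'
  'o' (14) + 3 = 17 → 'r'
  'w' (22) + 3 = 25 → 'z'
  'e' (4) + 3 = 7 → 'h'
  'r' (17) + 3 = 20 → 'u'
Result = "orzhu"


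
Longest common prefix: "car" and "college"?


Word 1: "car"
Word 2: "college"
Comparing from start:
  Pos 0: 'c' == 'c'
  Pos 1: 'a' != 'o' (stop)
LCP = "c" (length 1)


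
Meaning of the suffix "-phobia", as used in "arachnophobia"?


Suffix: -phobia
As in: arachnophobia -> arachno- + -phobia
Meaning = fear of


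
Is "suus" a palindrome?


Word: "suus"
Reversed: "suus"
Forward == Backward? suus == suus
Palindrome = Yes


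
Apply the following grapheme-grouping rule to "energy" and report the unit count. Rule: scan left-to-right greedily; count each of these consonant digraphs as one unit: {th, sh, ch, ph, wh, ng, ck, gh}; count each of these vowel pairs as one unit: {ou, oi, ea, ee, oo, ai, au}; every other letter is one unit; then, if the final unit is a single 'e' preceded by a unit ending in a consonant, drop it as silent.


Word: "energy" (6 letters)
Left-to-right scan:
  (1) 'e' (letter)
  (2) 'n' (letter)
  (3) 'e' (letter)
  (4) 'r' (letter)
  (5) 'g' (letter)
  (6) 'y' (letter)
Units from scan: 6
Sound units = 6 units


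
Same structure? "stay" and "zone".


Pattern of "stay": [0, 1, 2, 3]
Pattern of "zone": [0, 1, 2, 3]
Patterns match
Same pattern = Yes


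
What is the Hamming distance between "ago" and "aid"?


Comparing character by character (same length = 3):
  Pos 0: 'a' vs 'a' =
  Pos 1: 'g' vs 'i' !=
  Pos 2: 'o' vs 'd' !=
Hamming distance = 2


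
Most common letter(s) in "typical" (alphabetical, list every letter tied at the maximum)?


Word: "typical"
Letter counts:
  'a': 1
  'c': 1
  'i': 1
  'l': 1
  'p': 1
  't': 1
  'y': 1
Maximum count = 1
Most frequent = 'a', 'c', 'i', 'l', 'p', 't', 'y' (1 time each)


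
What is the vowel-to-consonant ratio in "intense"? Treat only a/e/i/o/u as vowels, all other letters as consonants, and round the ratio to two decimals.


Word: "intense"
Vowels (a,e,i,o,u): 3
Consonants: 4
Ratio = 3/4
= 0.75


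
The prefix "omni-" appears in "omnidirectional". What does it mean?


Prefix: omni-
As in: omnidirectional -> omni- + directional
Meaning = all


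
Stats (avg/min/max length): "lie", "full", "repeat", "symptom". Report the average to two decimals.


Lengths: "lie"=3, "full"=4, "repeat"=6, "symptom"=7
Sum = 20, Count = 4
Average = 20/4 = 5.00
= avg=5.00, min=3, max=7


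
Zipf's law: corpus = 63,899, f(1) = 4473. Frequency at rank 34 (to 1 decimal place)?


Zipf's law: f(r) = f(1) / r
f(1) = 4473
f(34) = 4473 / 34
= 131.6 occurrences


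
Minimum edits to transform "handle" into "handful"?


Word 1: "handle" (length 6)
Word 2: "handful" (length 7)
One optimal edit sequence (insert/delete/substitute each cost 1):
  1. keep 'h'
  2. keep 'a'
  3. keep 'n'
  4. keep 'd'
  5. insert 'f'  (+1)
  6. substitute 'l' -> 'u'  (+1)
  7. substitute 'e' -> 'l'  (+1)
Total edit operations: 3
Edit distance = 3


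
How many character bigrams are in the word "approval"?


Word: "approval" (length 8)
Number of 2-grams = length - 2 + 1 = 8 - 2 + 1
= 7


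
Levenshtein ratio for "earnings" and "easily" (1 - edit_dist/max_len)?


Word 1: "earnings" (length 8)
Word 2: "easily" (length 6)
One optimal edit sequence:
  1. keep 'e'
  2. keep 'a'
  3. delete 'r'  (+1)
  4. substitute 'n' -> 's'  (+1)
  5. keep 'i'
  6. delete 'n'  (+1)
  7. substitute 'g' -> 'l'  (+1)
  8. substitute 's' -> 'y'  (+1)
Edit distance = 5
Max length = max(8, 6) = 8
Similarity = 1 - 5/8
= 0.3750


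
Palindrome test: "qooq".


Word: "qooq"
Reversed: "qooq"
Forward == Backward? qooq == qooq
Palindrome = Yes


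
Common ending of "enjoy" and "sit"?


Word 1: "enjoy"
Word 2: "sit"
Comparing from end:
  Pos -1: 'y' != 't' (stop)
LCS = "" (length 0)


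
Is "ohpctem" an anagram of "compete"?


Word 1: "compete" → sorted: ceemopt
Word 2: "ohpctem" → sorted: cehmopt
Same letters? ceemopt != cehmopt
Anagram = No


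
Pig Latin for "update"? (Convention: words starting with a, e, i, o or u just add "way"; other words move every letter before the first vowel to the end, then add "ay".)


Word: "update"
Starts with vowel → add 'way'
Pig Latin = "updateway"


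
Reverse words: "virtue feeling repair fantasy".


Original: "virtue feeling repair fantasy"
Words (1..n): virtue | feeling | repair | fantasy
Reversed (n..1): fantasy | repair | feeling | virtue
Result = "fantasy repair feeling virtue"


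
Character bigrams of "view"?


Word: "view" (length 4)
Number of bigrams = 4 - 2 + 1 = 3
  Position 0: "vi"
  Position 1: "ie"
  Position 2: "ew"
Bigrams = "vi", "ie", "ew"


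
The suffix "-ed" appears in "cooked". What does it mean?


Suffix: -ed
Example: cooked = cook + -ed
Meaning = past tense


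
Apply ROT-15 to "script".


Word: "script"
Shift: 15
Each letter → (letter + shift) mod 26:
  's' (18) + 15 = 7 → 'h'
  'c' (2) + 15 = 17 → 'r'
  'r' (17) + 15 = 6 → 'g'
  'i' (8) + 15 = 23 → 'x'
  'p' (15) + 15 = 4 → 'e'
  't' (19) + 15 = 8 → 'i'
Result = "hrgxei"


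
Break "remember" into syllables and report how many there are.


Word: "remember"
Syllable breakdown: re-mem-ber
Counting: 3 parts
= 3 syllables


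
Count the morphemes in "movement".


Word: "movement"
Morphemes: move | -ment
Each morpheme carries meaning
= 2 morphemes


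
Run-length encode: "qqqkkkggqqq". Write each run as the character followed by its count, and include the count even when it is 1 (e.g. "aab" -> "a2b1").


String: "qqqkkkggqqq"
Scanning for consecutive runs:
  'q' x 3
  'k' x 3
  'g' x 2
  'q' x 3
RLE = "q3k3g2q3"


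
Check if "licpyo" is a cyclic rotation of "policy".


Word: "policy", Candidate: "licpyo"
Method: check if candidate is substring of word+word
"policypolicy" contains "licpyo"? No
Is rotation = No


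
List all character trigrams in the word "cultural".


Word: "cultural" (length 8)
Number of trigrams = 8 - 3 + 1 = 6
  Position 0: "cul"
  Position 1: "ult"
  Position 2: "ltu"
  Position 3: "tur"
  Position 4: "ura"
  Position 5: "ral"
Trigrams = "cul", "ult", "ltu", "tur", "ura", "ral"


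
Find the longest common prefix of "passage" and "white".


Word 1: "passage"
Word 2: "white"
Comparing from start:
  Pos 0: 'p' != 'w' (stop)
LCP = "" (length 0)


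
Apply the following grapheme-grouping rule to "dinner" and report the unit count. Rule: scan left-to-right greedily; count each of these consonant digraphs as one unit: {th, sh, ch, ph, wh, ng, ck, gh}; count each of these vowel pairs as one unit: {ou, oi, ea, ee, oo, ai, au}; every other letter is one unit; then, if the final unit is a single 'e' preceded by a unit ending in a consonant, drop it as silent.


Word: "dinner" (6 letters)
Left-to-right scan:
  1. 'd' (letter)
  2. 'i' (letter)
  3. 'n' (letter)
  4. 'n' (letter)
  5. 'e' (letter)
  6. 'r' (letter)
Units from scan: 6
Sound units = 6 units


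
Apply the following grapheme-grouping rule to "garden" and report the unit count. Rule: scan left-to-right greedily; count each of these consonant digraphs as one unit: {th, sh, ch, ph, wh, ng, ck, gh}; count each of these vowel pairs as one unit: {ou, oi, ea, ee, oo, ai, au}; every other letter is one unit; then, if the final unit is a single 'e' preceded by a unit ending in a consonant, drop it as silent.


Word: "garden" (6 letters)
Left-to-right scan:
  [1] 'g' (letter)
  [2] 'a' (letter)
  [3] 'r' (letter)
  [4] 'd' (letter)
  [5] 'e' (letter)
  [6] 'n' (letter)
Units from scan: 6
Sound units = 6 units


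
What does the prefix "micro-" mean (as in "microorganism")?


Prefix: micro-
Example: microorganism (micro- + organism)
Meaning = small


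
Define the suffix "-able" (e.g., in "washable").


Suffix: -able
Example: washable (wash + -able)
Meaning = capable of


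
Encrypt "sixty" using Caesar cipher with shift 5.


Word: "sixty"
Shift: 5
Each letter → (letter + shift) mod 26:
  's' (18) + 5 = 23 → 'x'
  'i' (8) + 5 = 13 → 'n'
  'x' (23) + 5 = 2 → 'c'
  't' (19) + 5 = 24 → 'y'
  'y' (24) + 5 = 3 → 'd'
Result = "xncyd"


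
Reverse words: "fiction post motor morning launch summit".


Original: "fiction post motor morning launch summit"
Words (1..n): fiction | post | motor | morning | launch | summit
Reversed (n..1): summit | launch | morning | motor | post | fiction
Result = "summit launch morning motor post fiction"


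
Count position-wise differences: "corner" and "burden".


Comparing character by character (same length = 6):
  Pos 0: 'c' vs 'b' !=
  Pos 1: 'o' vs 'u' !=
  Pos 2: 'r' vs 'r' =
  Pos 3: 'n' vs 'd' !=
  Pos 4: 'e' vs 'e' =
  Pos 5: 'r' vs 'n' !=
Hamming distance = 4


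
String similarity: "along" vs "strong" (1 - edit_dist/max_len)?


Word 1: "along" (length 5)
Word 2: "strong" (length 6)
One optimal edit sequence:
  1. insert 's'  (+1)
  2. substitute 'a' -> 't'  (+1)
  3. substitute 'l' -> 'r'  (+1)
  4. keep 'o'
  5. keep 'n'
  6. keep 'g'
Edit distance = 3
Max length = max(5, 6) = 6
Similarity = 1 - 3/6
= 0.5000


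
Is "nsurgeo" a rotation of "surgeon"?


Word: "surgeon", Candidate: "nsurgeo"
Method: check if candidate is substring of word+word
"surgeonsurgeon" contains "nsurgeo"? Yes
Is rotation = Yes


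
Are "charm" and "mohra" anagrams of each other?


Word 1: "charm" → sorted: achmr
Word 2: "mohra" → sorted: ahmor
Same letters? achmr != ahmor
Anagram = No


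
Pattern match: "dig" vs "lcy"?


Pattern of "dig": [0, 1, 2]
Pattern of "lcy": [0, 1, 2]
Patterns match
Same pattern = Yes


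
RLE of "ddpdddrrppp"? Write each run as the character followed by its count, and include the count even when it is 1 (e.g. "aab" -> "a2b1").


String: "ddpdddrrppp"
Scanning for consecutive runs:
  'd' x 2
  'p' x 1
  'd' x 3
  'r' x 2
  'p' x 3
RLE = "d2p1d3r2p3"


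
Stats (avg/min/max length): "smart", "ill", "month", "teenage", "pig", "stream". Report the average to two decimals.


Lengths: "smart"=5, "ill"=3, "month"=5, "teenage"=7, "pig"=3, "stream"=6
Sum = 29, Count = 6
Average = 29/6 = 4.83
= avg=4.83, min=3, max=7


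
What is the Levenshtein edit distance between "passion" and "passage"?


Word 1: "passion" (length 7)
Word 2: "passage" (length 7)
One optimal edit sequence (insert/delete/substitute each cost 1):
  1. keep 'p'
  2. keep 'a'
  3. keep 's'
  4. keep 's'
  5. substitute 'i' -> 'a'  (+1)
  6. substitute 'o' -> 'g'  (+1)
  7. substitute 'n' -> 'e'  (+1)
Total edit operations: 3
Edit distance = 3


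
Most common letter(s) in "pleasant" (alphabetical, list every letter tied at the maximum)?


Word: "pleasant"
Letter counts:
  'a': 2
  'e': 1
  'l': 1
  'n': 1
  'p': 1
  's': 1
  't': 1
Maximum count = 2
Most frequent = 'a' (2 times each)


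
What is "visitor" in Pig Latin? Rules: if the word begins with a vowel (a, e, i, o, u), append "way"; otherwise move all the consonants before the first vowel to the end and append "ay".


Word: "visitor"
Starts with consonant(s) → move to end, add 'ay'
Consonant cluster: "v"
Pig Latin = "isitorvay"


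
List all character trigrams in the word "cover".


Word: "cover" (length 5)
Number of trigrams = 5 - 3 + 1 = 3
  Position 0: "cov"
  Position 1: "ove"
  Position 2: "ver"
Trigrams = "cov", "ove", "ver"


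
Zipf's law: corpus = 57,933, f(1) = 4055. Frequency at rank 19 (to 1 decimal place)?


Zipf's law: f(r) = f(1) / r
f(1) = 4055
f(19) = 4055 / 19
= 213.4 occurrences


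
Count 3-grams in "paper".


Word: "paper" (length 5)
Number of 3-grams = length - 3 + 1 = 5 - 3 + 1
= 3


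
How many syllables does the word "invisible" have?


Word: "invisible"
Syllable breakdown: in | vis | i | ble
Counting: 4 parts
= 4 syllables


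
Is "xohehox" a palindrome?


Word: "xohehox"
Reversed: "xohehox"
Forward == Backward? xohehox == xohehox
Palindrome = Yes


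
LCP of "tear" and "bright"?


Word 1: "tear"
Word 2: "bright"
Comparing from start:
  Pos 0: 't' != 'b' (stop)
LCP = "" (length 0)


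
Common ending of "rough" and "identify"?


Word 1: "rough"
Word 2: "identify"
Comparing from end:
  Pos -1: 'h' != 'y' (stop)
LCS = "" (length 0)


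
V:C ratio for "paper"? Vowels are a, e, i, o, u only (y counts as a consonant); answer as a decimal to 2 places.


Word: "paper"
Vowels (a,e,i,o,u): 2
Consonants: 3
Ratio = 2/3
= 0.67


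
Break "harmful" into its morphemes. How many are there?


Word: "harmful"
Morphemes: harm + -ful
Each morpheme carries meaning
= 2 morphemes


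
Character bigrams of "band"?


Word: "band" (length 4)
Number of bigrams = 4 - 2 + 1 = 3
  Position 0: "ba"
  Position 1: "an"
  Position 2: "nd"
Bigrams = "ba", "an", "nd"


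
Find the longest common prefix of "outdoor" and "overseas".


Word 1: "outdoor"
Word 2: "overseas"
Comparing from start:
  Pos 0: 'o' == 'o'
  Pos 1: 'u' != 'v' (stop)
LCP = "o" (length 1)


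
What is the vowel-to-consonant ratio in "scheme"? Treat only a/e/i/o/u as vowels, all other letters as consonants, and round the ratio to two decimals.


Word: "scheme"
Vowels (a,e,i,o,u): 2
Consonants: 4
Ratio = 2/4
= 0.50


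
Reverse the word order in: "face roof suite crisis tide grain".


Original: "face roof suite crisis tide grain"
Words (1..n): face | roof | suite | crisis | tide | grain
Reversed (n..1): grain | tide | crisis | suite | roof | face
Result = "grain tide crisis suite roof face"


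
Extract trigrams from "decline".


Word: "decline" (length 7)
Number of trigrams = 7 - 3 + 1 = 5
  Position 0: "dec"
  Position 1: "ecl"
  Position 2: "cli"
  Position 3: "lin"
  Position 4: "ine"
Trigrams = "dec", "ecl", "cli", "lin", "ine"


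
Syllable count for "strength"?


Word: "strength"
Syllable breakdown: strength
Counting: 1 part
= 1 syllable


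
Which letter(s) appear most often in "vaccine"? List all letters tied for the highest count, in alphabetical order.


Word: "vaccine"
Letter counts:
  'a': 1
  'c': 2
  'e': 1
  'i': 1
  'n': 1
  'v': 1
Maximum count = 2
Most frequent = 'c' (2 times each)


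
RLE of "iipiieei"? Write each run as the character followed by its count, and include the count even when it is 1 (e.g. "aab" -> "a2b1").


String: "iipiieei"
Scanning for consecutive runs:
  'i' x 2
  'p' x 1
  'i' x 2
  'e' x 2
  'i' x 1
RLE = "i2p1i2e2i1"


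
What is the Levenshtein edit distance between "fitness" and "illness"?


Word 1: "fitness" (length 7)
Word 2: "illness" (length 7)
One optimal edit sequence (insert/delete/substitute each cost 1):
  1. substitute 'f' -> 'i'  (+1)
  2. substitute 'i' -> 'l'  (+1)
  3. substitute 't' -> 'l'  (+1)
  4. keep 'n'
  5. keep 'e'
  6. keep 's'
  7. keep 's'
Total edit operations: 3
Edit distance = 3


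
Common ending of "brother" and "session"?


Word 1: "brother"
Word 2: "session"
Comparing from end:
  Pos -1: 'r' != 'n' (stop)
LCS = "" (length 0)


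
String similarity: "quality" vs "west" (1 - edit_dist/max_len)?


Word 1: "quality" (length 7)
Word 2: "west" (length 4)
One optimal edit sequence:
  1. delete 'q'  (+1)
  2. delete 'u'  (+1)
  3. substitute 'a' -> 'w'  (+1)
  4. substitute 'l' -> 'e'  (+1)
  5. substitute 'i' -> 's'  (+1)
  6. keep 't'
  7. delete 'y'  (+1)
Edit distance = 6
Max length = max(7, 4) = 7
Similarity = 1 - 6/7
= 0.1429


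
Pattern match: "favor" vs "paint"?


Pattern of "favor": [0, 1, 2, 3, 4]
Pattern of "paint": [0, 1, 2, 3, 4]
Patterns match
Same pattern = Yes


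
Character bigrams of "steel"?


Word: "steel" (length 5)
Number of bigrams = 5 - 2 + 1 = 4
  Position 0: "st"
  Position 1: "te"
  Position 2: "ee"
  Position 3: "el"
Bigrams = "st", "te", "ee", "el"


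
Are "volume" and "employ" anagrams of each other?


Word 1: "volume" → sorted: elmouv
Word 2: "employ" → sorted: elmopy
Same letters? elmouv != elmopy
Anagram = No


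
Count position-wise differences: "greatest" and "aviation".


Comparing character by character (same length = 8):
  Pos 0: 'g' vs 'a' !=
  Pos 1: 'r' vs 'v' !=
  Pos 2: 'e' vs 'i' !=
  Pos 3: 'a' vs 'a' =
  Pos 4: 't' vs 't' =
  Pos 5: 'e' vs 'i' !=
  Pos 6: 's' vs 'o' !=
  Pos 7: 't' vs 'n' !=
Hamming distance = 6


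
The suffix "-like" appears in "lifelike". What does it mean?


Suffix: -like
As in: lifelike -> life + -like
Meaning = resembling


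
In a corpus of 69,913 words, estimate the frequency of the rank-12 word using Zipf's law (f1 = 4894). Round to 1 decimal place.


Zipf's law: f(r) = f(1) / r
f(1) = 4894
f(12) = 4894 / 12
= 407.8 occurrences


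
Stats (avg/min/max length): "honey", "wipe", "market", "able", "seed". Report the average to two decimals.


Lengths: "honey"=5, "wipe"=4, "market"=6, "able"=4, "seed"=4
Sum = 23, Count = 5
Average = 23/5 = 4.60
= avg=4.60, min=4, max=6


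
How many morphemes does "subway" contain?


Word: "subway"
Morphemes: sub- / way
Each morpheme carries meaning
= 2 morphemes


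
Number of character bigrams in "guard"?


Word: "guard" (length 5)
Number of 2-grams = length - 2 + 1 = 5 - 2 + 1
= 4


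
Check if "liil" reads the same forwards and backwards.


Word: "liil"
Reversed: "liil"
Forward == Backward? liil == liil
Palindrome = Yes


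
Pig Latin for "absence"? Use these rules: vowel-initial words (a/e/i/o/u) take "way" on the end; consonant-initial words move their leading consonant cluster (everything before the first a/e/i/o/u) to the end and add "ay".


Word: "absence"
Starts with vowel → add 'way'
Pig Latin = "absenceway"


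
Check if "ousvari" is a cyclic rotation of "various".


Word: "various", Candidate: "ousvari"
Method: check if candidate is substring of word+word
"variousvarious" contains "ousvari"? Yes
Is rotation = Yes


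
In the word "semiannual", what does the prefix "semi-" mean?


Prefix: semi-
As in: semiannual -> semi- + annual
Meaning = half


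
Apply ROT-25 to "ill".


Word: "ill"
Shift: 25
Each letter → (letter + shift) mod 26:
  'i' (8) + 25 = 7 → 'h'
  'l' (11) + 25 = 10 → 'k'
  'l' (11) + 25 = 10 → 'k'
Result = "hkk"


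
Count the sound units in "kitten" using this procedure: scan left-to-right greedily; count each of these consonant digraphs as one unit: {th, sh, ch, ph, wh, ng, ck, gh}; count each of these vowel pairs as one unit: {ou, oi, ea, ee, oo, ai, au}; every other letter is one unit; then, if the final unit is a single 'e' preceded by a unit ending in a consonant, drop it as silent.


Word: "kitten" (6 letters)
Left-to-right scan:
  [1] 'k' (letter)
  [2] 'i' (letter)
  [3] 't' (letter)
  [4] 't' (letter)
  [5] 'e' (letter)
  [6] 'n' (letter)
Units from scan: 6
Sound units = 6 units


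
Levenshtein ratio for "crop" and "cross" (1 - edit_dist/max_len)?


Word 1: "crop" (length 4)
Word 2: "cross" (length 5)
One optimal edit sequence:
  1. keep 'c'
  2. keep 'r'
  3. keep 'o'
  4. insert 's'  (+1)
  5. substitute 'p' -> 's'  (+1)
Edit distance = 2
Max length = max(4, 5) = 5
Similarity = 1 - 2/5
= 0.6000


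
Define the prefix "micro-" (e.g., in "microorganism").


Prefix: micro-
Example: microorganism = micro- + organism
Meaning = small


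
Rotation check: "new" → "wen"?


Word: "new", Candidate: "wen"
Method: check if candidate is substring of word+word
"newnew" contains "wen"? No
Is rotation = No


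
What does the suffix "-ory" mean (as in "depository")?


Suffix: -ory
As in: depository -> deposit + -ory
Meaning = relating to / place for


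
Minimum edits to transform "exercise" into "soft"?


Word 1: "exercise" (length 8)
Word 2: "soft" (length 4)
One optimal edit sequence (insert/delete/substitute each cost 1):
  1. delete 'e'  (+1)
  2. delete 'x'  (+1)
  3. delete 'e'  (+1)
  4. delete 'r'  (+1)
  5. substitute 'c' -> 's'  (+1)
  6. substitute 'i' -> 'o'  (+1)
  7. substitute 's' -> 'f'  (+1)
  8. substitute 'e' -> 't'  (+1)
Total edit operations: 8
Edit distance = 8


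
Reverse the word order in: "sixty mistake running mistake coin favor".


Original: "sixty mistake running mistake coin favor"
Words (1..n): sixty | mistake | running | mistake | coin | favor
Reversed (n..1): favor | coin | mistake | running | mistake | sixty
Result = "favor coin mistake running mistake sixty"


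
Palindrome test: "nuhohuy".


Word: "nuhohuy"
Reversed: "yuhohun"
Forward == Backward? nuhohuy != yuhohun
Palindrome = No


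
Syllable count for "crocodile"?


Word: "crocodile"
Syllable breakdown: croc-o-dile
Counting: 3 parts
= 3 syllables


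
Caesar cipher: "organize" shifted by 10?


Word: "organize"
Shift: 10
Each letter → (letter + shift) mod 26:
  'o' (14) + 10 = 24 → 'y'
  'r' (17) + 10 = 1 → 'b'
  'g' (6) + 10 = 16 → 'q'
  'a' (0) + 10 = 10 → 'k'
  'n' (13) + 10 = 23 → 'x'
  'i' (8) + 10 = 18 → 's'
  'z' (25) + 10 = 9 → 'j'
  'e' (4) + 10 = 14 → 'o'
Result = "ybqkxsjo"


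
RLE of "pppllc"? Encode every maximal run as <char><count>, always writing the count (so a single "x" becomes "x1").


String: "pppllc"
Scanning for consecutive runs:
  'p' x 3
  'l' x 2
  'c' x 1
RLE = "p3l2c1"


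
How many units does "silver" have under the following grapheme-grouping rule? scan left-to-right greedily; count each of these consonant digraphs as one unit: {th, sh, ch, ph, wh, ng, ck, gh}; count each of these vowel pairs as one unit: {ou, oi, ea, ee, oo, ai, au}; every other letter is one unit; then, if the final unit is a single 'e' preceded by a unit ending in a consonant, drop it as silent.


Word: "silver" (6 letters)
Left-to-right scan:
  (1) 's' (letter)
  (2) 'i' (letter)
  (3) 'l' (letter)
  (4) 'v' (letter)
  (5) 'e' (letter)
  (6) 'r' (letter)
Units from scan: 6
Sound units = 6 units


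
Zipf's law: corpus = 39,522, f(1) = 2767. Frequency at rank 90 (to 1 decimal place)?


Zipf's law: f(r) = f(1) / r
f(1) = 2767
f(90) = 2767 / 90
= 30.7 occurrences


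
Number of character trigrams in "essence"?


Word: "essence" (length 7)
Number of 3-grams = length - 3 + 1 = 7 - 3 + 1
= 5


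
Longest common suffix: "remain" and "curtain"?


Word 1: "remain"
Word 2: "curtain"
Comparing from end:
  Pos -1: 'n' == 'n'
  Pos -2: 'i' == 'i'
  Pos -3: 'a' == 'a'
  Pos -4: 'm' != 't' (stop)
LCS = "ain" (length 3)


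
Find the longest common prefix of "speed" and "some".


Word 1: "speed"
Word 2: "some"
Comparing from start:
  Pos 0: 's' == 's'
  Pos 1: 'p' != 'o' (stop)
LCP = "s" (length 1)


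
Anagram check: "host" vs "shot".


Word 1: "host" → sorted: host
Word 2: "shot" → sorted: host
Same letters? host == host
Anagram = Yes


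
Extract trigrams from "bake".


Word: "bake" (length 4)
Number of trigrams = 4 - 3 + 1 = 2
  Position 0: "bak"
  Position 1: "ake"
Trigrams = "bak", "ake"


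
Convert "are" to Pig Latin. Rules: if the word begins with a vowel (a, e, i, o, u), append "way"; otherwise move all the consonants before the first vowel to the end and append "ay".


Word: "are"
Starts with vowel → add 'way'
Pig Latin = "areway"


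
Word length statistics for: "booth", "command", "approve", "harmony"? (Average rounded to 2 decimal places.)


Lengths: "booth"=5, "command"=7, "approve"=7, "harmony"=7
Sum = 26, Count = 4
Average = 26/4 = 6.50
= avg=6.50, min=5, max=7


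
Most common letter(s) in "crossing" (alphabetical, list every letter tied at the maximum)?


Word: "crossing"
Letter counts:
  'c': 1
  'g': 1
  'i': 1
  'n': 1
  'o': 1
  'r': 1
  's': 2
Maximum count = 2
Most frequent = 's' (2 times each)


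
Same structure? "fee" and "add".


Pattern of "fee": [0, 1, 1]
Pattern of "add": [0, 1, 1]
Patterns match
Same pattern = Yes


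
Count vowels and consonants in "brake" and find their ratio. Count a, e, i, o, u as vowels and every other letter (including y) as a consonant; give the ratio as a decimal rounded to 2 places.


Word: "brake"
Vowels (a,e,i,o,u): 2
Consonants: 3
Ratio = 2/3
= 0.67


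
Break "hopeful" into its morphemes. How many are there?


Word: "hopeful"
Morphemes: hope | -ful
Each morpheme carries meaning
= 2 morphemes


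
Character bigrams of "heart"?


Word: "heart" (length 5)
Number of bigrams = 5 - 2 + 1 = 4
  Position 0: "he"
  Position 1: "ea"
  Position 2: "ar"
  Position 3: "rt"
Bigrams = "he", "ea", "ar", "rt"


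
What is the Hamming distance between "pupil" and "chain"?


Comparing character by character (same length = 5):
  Pos 0: 'p' vs 'c' !=
  Pos 1: 'u' vs 'h' !=
  Pos 2: 'p' vs 'a' !=
  Pos 3: 'i' vs 'i' =
  Pos 4: 'l' vs 'n' !=
Hamming distance = 4


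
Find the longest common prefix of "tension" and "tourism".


Word 1: "tension"
Word 2: "tourism"
Comparing from start:
  Pos 0: 't' == 't'
  Pos 1: 'e' != 'o' (stop)
LCP = "t" (length 1)


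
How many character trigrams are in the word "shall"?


Word: "shall" (length 5)
Number of 3-grams = length - 3 + 1 = 5 - 3 + 1
= 3


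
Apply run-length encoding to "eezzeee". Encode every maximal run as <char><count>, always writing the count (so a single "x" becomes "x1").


String: "eezzeee"
Scanning for consecutive runs:
  'e' x 2
  'z' x 2
  'e' x 3
RLE = "e2z2e3"


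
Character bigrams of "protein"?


Word: "protein" (length 7)
Number of bigrams = 7 - 2 + 1 = 6
  Position 0: "pr"
  Position 1: "ro"
  Position 2: "ot"
  Position 3: "te"
  Position 4: "ei"
  Position 5: "in"
Bigrams = "pr", "ro", "ot", "te", "ei", "in"


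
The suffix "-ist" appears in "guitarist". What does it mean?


Suffix: -ist
Example: guitarist = guitar + -ist
Meaning = one who practices


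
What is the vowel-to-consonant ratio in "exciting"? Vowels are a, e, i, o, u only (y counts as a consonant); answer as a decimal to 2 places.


Word: "exciting"
Vowels (a,e,i,o,u): 3
Consonants: 5
Ratio = 3/5
= 0.60


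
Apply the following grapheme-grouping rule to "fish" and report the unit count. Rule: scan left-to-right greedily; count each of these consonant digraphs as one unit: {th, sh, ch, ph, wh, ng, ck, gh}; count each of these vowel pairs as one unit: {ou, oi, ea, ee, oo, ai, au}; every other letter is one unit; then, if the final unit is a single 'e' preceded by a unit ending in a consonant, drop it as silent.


Word: "fish" (4 letters)
Left-to-right scan:
  [1] 'f' (letter)
  [2] 'i' (letter)
  [3] 'sh' (digraph)
Units from scan: 3
Sound units = 3 units


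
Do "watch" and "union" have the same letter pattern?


Pattern of "watch": [0, 1, 2, 3, 4]
Pattern of "union": [0, 1, 2, 3, 1]
Patterns do not match
Same pattern = No


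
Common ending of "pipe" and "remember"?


Word 1: "pipe"
Word 2: "remember"
Comparing from end:
  Pos -1: 'e' != 'r' (stop)
LCS = "" (length 0)


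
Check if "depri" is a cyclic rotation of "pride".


Word: "pride", Candidate: "depri"
Method: check if candidate is substring of word+word
"pridepride" contains "depri"? Yes
Is rotation = Yes


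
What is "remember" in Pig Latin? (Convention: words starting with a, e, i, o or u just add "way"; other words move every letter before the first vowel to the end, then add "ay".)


Word: "remember"
Starts with consonant(s) → move to end, add 'ay'
Consonant cluster: "r"
Pig Latin = "ememberray"


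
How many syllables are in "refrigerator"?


Word: "refrigerator"
Syllable breakdown: re-frig-er-a-tor
Counting: 5 parts
= 5 syllables


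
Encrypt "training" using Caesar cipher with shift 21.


Word: "training"
Shift: 21
Each letter → (letter + shift) mod 26:
  't' (19) + 21 = 14 → 'o'
  'r' (17) + 21 = 12 → 'm'
  'a' (0) + 21 = 21 → 'v'
  'i' (8) + 21 = 3 → 'd'
  'n' (13) + 21 = 8 → 'i'
  'i' (8) + 21 = 3 → 'd'
  'n' (13) + 21 = 8 → 'i'
  'g' (6) + 21 = 1 → 'b'
Result = "omvdidib"


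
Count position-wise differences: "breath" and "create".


Comparing character by character (same length = 6):
  Pos 0: 'b' vs 'c' !=
  Pos 1: 'r' vs 'r' =
  Pos 2: 'e' vs 'e' =
  Pos 3: 'a' vs 'a' =
  Pos 4: 't' vs 't' =
  Pos 5: 'h' vs 'e' !=
Hamming distance = 2


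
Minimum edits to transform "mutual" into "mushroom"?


Word 1: "mutual" (length 6)
Word 2: "mushroom" (length 8)
One optimal edit sequence (insert/delete/substitute each cost 1):
  1. keep 'm'
  2. keep 'u'
  3. insert 's'  (+1)
  4. insert 'h'  (+1)
  5. substitute 't' -> 'r'  (+1)
  6. substitute 'u' -> 'o'  (+1)
  7. substitute 'a' -> 'o'  (+1)
  8. substitute 'l' -> 'm'  (+1)
Total edit operations: 6
Edit distance = 6


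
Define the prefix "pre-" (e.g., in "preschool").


Prefix: pre-
Example: preschool = pre- + school
Meaning = before


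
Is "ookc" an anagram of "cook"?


Word 1: "cook" → sorted: ckoo
Word 2: "ookc" → sorted: ckoo
Same letters? ckoo == ckoo
Anagram = Yes


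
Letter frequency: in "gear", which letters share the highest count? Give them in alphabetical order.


Word: "gear"
Letter counts:
  'a': 1
  'e': 1
  'g': 1
  'r': 1
Maximum count = 1
Most frequent = 'a', 'e', 'g', 'r' (1 time each)


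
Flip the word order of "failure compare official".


Original: "failure compare official"
Words (1..n): failure | compare | official
Reversed (n..1): official | compare | failure
Result = "official compare failure"


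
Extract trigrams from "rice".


Word: "rice" (length 4)
Number of trigrams = 4 - 3 + 1 = 2
  Position 0: "ric"
  Position 1: "ice"
Trigrams = "ric", "ice"


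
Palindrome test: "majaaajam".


Word: "majaaajam"
Reversed: "majaaajam"
Forward == Backward? majaaajam == majaaajam
Palindrome = Yes


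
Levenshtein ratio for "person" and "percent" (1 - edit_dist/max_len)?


Word 1: "person" (length 6)
Word 2: "percent" (length 7)
One optimal edit sequence:
  1. keep 'p'
  2. keep 'e'
  3. keep 'r'
  4. substitute 's' -> 'c'  (+1)
  5. substitute 'o' -> 'e'  (+1)
  6. keep 'n'
  7. insert 't'  (+1)
Edit distance = 3
Max length = max(6, 7) = 7
Similarity = 1 - 3/7
= 0.5714


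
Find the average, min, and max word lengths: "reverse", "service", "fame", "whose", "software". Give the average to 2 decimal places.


Lengths: "reverse"=7, "service"=7, "fame"=4, "whose"=5, "software"=8
Sum = 31, Count = 5
Average = 31/5 = 6.20
= avg=6.20, min=4, max=8


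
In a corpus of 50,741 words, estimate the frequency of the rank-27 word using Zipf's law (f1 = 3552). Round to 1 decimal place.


Zipf's law: f(r) = f(1) / r
f(1) = 3552
f(27) = 3552 / 27
= 131.6 occurrences


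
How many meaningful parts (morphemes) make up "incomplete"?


Word: "incomplete"
Morphemes: in- | complete
Each morpheme carries meaning
= 2 morphemes


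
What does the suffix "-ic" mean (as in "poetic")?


Suffix: -ic
As in: poetic -> poet + -ic
Meaning = relating to


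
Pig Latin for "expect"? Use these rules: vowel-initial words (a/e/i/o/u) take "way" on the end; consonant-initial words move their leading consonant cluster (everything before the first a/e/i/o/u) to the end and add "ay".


Word: "expect"
Starts with vowel → add 'way'
Pig Latin = "expectway"


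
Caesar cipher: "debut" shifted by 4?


Word: "debut"
Shift: 4
Each letter → (letter + shift) mod 26:
  'd' (3) + 4 = 7 → 'h'
  'e' (4) + 4 = 8 → 'i'
  'b' (1) + 4 = 5 → 'f'
  'u' (20) + 4 = 24 → 'y'
  't' (19) + 4 = 23 → 'x'
Result = "hifyx"
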